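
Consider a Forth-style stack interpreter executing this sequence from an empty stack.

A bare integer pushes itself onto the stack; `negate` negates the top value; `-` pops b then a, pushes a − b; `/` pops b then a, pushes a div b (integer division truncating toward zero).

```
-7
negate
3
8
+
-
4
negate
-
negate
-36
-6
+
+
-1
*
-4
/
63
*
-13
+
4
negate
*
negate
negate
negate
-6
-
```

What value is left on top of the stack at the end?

-2566

-7     → [-7]
negate → [7]
3      → [7, 3]
8      → [7, 3, 8]
+      → [7, 11]
-      → [-4]
4      → [-4, 4]
negate → [-4, -4]
-      → [0]
negate → [0]
-36    → [0, -36]
-6     → [0, -36, -6]
+      → [0, -42]
+      → [-42]
-1     → [-42, -1]
*      → [42]
-4     → [42, -4]
/      → [-10]
63     → [-10, 63]
*      → [-630]
-13    → [-630, -13]
+      → [-643]
4      → [-643, 4]
negate → [-643, -4]
*      → [2572]
negate → [-2572]
negate → [2572]
negate → [-2572]
-6     → [-2572, -6]
-      → [-2566]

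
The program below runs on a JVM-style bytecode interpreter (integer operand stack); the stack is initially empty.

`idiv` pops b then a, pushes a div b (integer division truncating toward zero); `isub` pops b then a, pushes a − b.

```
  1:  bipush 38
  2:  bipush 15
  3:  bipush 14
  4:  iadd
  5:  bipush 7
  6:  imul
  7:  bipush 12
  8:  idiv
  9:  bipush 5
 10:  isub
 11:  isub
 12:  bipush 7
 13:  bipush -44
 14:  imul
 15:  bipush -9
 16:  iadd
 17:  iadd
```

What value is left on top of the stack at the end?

-290

bipush 38  : 38
bipush 15  : 38 15
bipush 14  : 38 15 14
iadd       : 38 29
bipush 7   : 38 29 7
imul       : 38 203
bipush 12  : 38 203 12
idiv       : 38 16
bipush 5   : 38 16 5
isub       : 38 11
isub       : 27
bipush 7   : 27 7
bipush -44 : 27 7 -44
imul       : 27 -308
bipush -9  : 27 -308 -9
iadd       : 27 -317
iadd       : -290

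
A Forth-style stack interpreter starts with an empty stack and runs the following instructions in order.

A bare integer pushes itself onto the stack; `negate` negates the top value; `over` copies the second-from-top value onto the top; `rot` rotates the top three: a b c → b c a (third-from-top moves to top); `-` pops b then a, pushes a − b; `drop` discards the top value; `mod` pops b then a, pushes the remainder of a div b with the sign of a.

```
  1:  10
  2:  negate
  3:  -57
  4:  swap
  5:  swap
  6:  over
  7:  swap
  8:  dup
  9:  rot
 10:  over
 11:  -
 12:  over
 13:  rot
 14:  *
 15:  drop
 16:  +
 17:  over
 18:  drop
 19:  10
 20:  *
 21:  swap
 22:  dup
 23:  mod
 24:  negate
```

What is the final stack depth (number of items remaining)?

2

10     : [10]
negate : [-10]
-57    : [-10, -57]
swap   : [-57, -10]
swap   : [-10, -57]
over   : [-10, -57, -10]
swap   : [-10, -10, -57]
dup    : [-10, -10, -57, -57]
rot    : [-10, -57, -57, -10]
over   : [-10, -57, -57, -10, -57]
-      : [-10, -57, -57, 47]
over   : [-10, -57, -57, 47, -57]
rot    : [-10, -57, 47, -57, -57]
*      : [-10, -57, 47, 3249]
drop   : [-10, -57, 47]
+      : [-10, -10]
over   : [-10, -10, -10]
drop   : [-10, -10]
10     : [-10, -10, 10]
*      : [-10, -100]
swap   : [-100, -10]
dup    : [-100, -10, -10]
mod    : [-100, 0]
negate : [-100, 0]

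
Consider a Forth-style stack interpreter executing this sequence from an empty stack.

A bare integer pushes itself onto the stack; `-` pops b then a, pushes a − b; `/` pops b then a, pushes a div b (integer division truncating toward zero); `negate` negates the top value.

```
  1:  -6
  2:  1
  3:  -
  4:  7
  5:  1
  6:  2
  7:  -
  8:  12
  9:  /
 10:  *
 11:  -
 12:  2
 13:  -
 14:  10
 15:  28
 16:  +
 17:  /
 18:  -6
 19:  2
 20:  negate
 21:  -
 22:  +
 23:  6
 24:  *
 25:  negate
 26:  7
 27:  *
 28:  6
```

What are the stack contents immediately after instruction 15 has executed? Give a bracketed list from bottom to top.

-6 → -6
1  → -6 1
-  → -7
7  → -7 7
1  → -7 7 1
2  → -7 7 1 2
-  → -7 7 -1
12 → -7 7 -1 12
/  → -7 7 0
*  → -7 0
-  → -7
2  → -7 2
-  → -9
10 → -9 10
28 → -9 10 28

[-9, 10, 28]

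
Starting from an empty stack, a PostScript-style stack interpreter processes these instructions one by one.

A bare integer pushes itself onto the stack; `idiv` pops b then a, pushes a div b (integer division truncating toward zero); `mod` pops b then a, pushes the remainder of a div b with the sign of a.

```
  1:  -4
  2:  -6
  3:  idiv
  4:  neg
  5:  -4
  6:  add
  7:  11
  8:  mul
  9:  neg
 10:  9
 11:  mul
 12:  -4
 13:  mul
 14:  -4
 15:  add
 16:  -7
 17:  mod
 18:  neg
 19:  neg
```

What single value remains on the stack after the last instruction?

-4   -> [-4]
-6   -> [-4, -6]
idiv -> [0]
neg  -> [0]
-4   -> [0, -4]
add  -> [-4]
11   -> [-4, 11]
mul  -> [-44]
neg  -> [44]
9    -> [44, 9]
mul  -> [396]
-4   -> [396, -4]
mul  -> [-1584]
-4   -> [-1584, -4]
add  -> [-1588]
-7   -> [-1588, -7]
mod  -> [-6]
neg  -> [6]
neg  -> [-6]

-6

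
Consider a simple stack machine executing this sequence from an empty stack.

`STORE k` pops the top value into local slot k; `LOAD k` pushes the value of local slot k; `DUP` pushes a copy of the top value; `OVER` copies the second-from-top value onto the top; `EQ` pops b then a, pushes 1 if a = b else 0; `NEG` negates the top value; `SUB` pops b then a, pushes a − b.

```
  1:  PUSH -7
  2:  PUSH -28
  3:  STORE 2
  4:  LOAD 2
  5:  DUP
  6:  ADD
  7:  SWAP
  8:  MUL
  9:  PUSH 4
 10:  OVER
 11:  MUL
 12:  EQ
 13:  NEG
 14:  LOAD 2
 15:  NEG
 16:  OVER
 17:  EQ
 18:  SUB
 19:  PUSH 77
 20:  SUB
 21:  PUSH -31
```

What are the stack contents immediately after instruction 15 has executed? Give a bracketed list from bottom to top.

[0, 28]

PUSH -7  : -7
PUSH -28 : -7 -28
STORE 2  : -7
LOAD 2   : -7 -28
DUP      : -7 -28 -28
ADD      : -7 -56
SWAP     : -56 -7
MUL      : 392
PUSH 4   : 392 4
OVER     : 392 4 392
MUL      : 392 1568
EQ       : 0
NEG      : 0
LOAD 2   : 0 -28
NEG      : 0 28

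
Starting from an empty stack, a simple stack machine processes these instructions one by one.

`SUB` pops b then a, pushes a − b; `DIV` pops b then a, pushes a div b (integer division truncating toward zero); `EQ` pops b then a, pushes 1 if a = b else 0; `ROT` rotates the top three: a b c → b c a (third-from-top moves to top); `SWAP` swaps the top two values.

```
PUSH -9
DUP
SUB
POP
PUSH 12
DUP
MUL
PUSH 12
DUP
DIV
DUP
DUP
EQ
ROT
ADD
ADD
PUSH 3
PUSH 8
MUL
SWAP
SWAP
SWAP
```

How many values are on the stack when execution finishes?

2

PUSH -9 → [-9]
DUP     → [-9, -9]
SUB     → [0]
POP     → []
PUSH 12 → [12]
DUP     → [12, 12]
MUL     → [144]
PUSH 12 → [144, 12]
DUP     → [144, 12, 12]
DIV     → [144, 1]
DUP     → [144, 1, 1]
DUP     → [144, 1, 1, 1]
EQ      → [144, 1, 1]
ROT     → [1, 1, 144]
ADD     → [1, 145]
ADD     → [146]
PUSH 3  → [146, 3]
PUSH 8  → [146, 3, 8]
MUL     → [146, 24]
SWAP    → [24, 146]
SWAP    → [146, 24]
SWAP    → [24, 146]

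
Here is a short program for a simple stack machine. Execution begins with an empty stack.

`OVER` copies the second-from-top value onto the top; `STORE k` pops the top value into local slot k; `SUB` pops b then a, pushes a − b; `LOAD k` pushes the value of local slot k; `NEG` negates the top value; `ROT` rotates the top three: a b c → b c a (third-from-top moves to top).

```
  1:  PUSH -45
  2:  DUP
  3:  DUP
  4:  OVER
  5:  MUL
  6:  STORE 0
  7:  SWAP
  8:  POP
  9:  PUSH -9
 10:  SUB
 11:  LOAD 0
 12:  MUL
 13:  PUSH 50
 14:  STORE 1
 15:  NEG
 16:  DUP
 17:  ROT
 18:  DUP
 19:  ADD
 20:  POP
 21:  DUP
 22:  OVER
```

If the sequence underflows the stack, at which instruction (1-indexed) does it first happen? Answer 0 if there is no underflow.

PUSH -45 : [-45]
DUP      : [-45, -45]
DUP      : [-45, -45, -45]
OVER     : [-45, -45, -45, -45]
MUL      : [-45, -45, 2025]
STORE 0  : [-45, -45]
SWAP     : [-45, -45]
POP      : [-45]
PUSH -9  : [-45, -9]
SUB      : [-36]
LOAD 0   : [-36, 2025]
MUL      : [-72900]
PUSH 50  : [-72900, 50]
STORE 1  : [-72900]
NEG      : [72900]
DUP      : [72900, 72900]
ROT  — needs 3 operands, stack has 2 → underflow

17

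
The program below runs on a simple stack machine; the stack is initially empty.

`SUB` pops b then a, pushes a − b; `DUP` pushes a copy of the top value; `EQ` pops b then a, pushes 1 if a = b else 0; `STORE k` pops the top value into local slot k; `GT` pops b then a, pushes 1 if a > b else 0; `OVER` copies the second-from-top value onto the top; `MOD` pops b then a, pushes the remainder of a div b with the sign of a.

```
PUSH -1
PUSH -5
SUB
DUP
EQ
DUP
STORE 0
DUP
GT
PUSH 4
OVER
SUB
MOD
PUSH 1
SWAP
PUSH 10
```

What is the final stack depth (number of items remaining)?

PUSH -1  -1
PUSH -5  -1 -5
SUB      4
DUP      4 4
EQ       1
DUP      1 1
STORE 0  1
DUP      1 1
GT       0
PUSH 4   0 4
OVER     0 4 0
SUB      0 4
MOD      0
PUSH 1   0 1
SWAP     1 0
PUSH 10  1 0 10

3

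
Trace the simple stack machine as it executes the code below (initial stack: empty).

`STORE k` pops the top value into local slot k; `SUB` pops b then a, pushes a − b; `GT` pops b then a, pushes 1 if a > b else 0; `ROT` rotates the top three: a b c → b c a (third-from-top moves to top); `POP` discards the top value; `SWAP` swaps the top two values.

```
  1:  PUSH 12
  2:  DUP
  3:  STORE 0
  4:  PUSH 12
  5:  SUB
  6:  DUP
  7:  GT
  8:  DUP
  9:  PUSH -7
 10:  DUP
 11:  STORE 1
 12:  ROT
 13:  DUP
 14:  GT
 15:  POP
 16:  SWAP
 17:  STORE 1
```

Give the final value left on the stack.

-7

PUSH 12  12
DUP      12 12
STORE 0  12
PUSH 12  12 12
SUB      0
DUP      0 0
GT       0
DUP      0 0
PUSH -7  0 0 -7
DUP      0 0 -7 -7
STORE 1  0 0 -7
ROT      0 -7 0
DUP      0 -7 0 0
GT       0 -7 0
POP      0 -7
SWAP     -7 0
STORE 1  -7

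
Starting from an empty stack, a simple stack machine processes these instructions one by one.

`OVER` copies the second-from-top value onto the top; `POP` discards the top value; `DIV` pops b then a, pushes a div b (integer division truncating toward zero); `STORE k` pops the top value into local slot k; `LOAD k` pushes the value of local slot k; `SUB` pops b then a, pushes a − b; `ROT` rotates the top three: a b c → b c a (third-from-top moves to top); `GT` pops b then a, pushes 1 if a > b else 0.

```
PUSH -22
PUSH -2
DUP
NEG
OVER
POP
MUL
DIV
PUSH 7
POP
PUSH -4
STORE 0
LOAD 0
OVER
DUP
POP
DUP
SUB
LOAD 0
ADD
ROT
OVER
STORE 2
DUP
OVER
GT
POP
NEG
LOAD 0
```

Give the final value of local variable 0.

-4

PUSH -22 -> [-22]
PUSH -2  -> [-22, -2]
DUP      -> [-22, -2, -2]
NEG      -> [-22, -2, 2]
OVER     -> [-22, -2, 2, -2]
POP      -> [-22, -2, 2]
MUL      -> [-22, -4]
DIV      -> [5]
PUSH 7   -> [5, 7]
POP      -> [5]
PUSH -4  -> [5, -4]
STORE 0  -> [5]
LOAD 0   -> [5, -4]
OVER     -> [5, -4, 5]
DUP      -> [5, -4, 5, 5]
POP      -> [5, -4, 5]
DUP      -> [5, -4, 5, 5]
SUB      -> [5, -4, 0]
LOAD 0   -> [5, -4, 0, -4]
ADD      -> [5, -4, -4]
ROT      -> [-4, -4, 5]
OVER     -> [-4, -4, 5, -4]
STORE 2  -> [-4, -4, 5]
DUP      -> [-4, -4, 5, 5]
OVER     -> [-4, -4, 5, 5, 5]
GT       -> [-4, -4, 5, 0]
POP      -> [-4, -4, 5]
NEG      -> [-4, -4, -5]
LOAD 0   -> [-4, -4, -5, -4]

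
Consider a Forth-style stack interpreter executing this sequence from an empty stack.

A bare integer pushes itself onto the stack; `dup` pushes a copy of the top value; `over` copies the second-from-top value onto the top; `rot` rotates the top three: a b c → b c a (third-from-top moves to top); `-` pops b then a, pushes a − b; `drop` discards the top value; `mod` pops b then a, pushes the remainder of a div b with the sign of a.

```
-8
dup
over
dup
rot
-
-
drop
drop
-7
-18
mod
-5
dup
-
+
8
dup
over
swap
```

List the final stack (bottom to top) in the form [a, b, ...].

[-7, 8, 8, 8]

-8   : -8
dup  : -8 -8
over : -8 -8 -8
dup  : -8 -8 -8 -8
rot  : -8 -8 -8 -8
-    : -8 -8 0
-    : -8 -8
drop : -8
drop : (empty)
-7   : -7
-18  : -7 -18
mod  : -7
-5   : -7 -5
dup  : -7 -5 -5
-    : -7 0
+    : -7
8    : -7 8
dup  : -7 8 8
over : -7 8 8 8
swap : -7 8 8 8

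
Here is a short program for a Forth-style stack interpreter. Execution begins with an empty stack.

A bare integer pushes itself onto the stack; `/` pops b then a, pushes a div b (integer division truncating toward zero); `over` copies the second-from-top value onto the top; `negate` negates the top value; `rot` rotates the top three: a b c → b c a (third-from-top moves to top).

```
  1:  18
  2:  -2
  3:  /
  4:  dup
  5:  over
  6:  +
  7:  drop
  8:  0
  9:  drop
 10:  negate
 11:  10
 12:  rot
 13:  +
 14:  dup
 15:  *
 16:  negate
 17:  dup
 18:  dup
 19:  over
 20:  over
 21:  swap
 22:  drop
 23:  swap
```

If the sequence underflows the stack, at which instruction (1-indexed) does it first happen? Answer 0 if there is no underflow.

18     → [18]
-2     → [18, -2]
/      → [-9]
dup    → [-9, -9]
over   → [-9, -9, -9]
+      → [-9, -18]
drop   → [-9]
0      → [-9, 0]
drop   → [-9]
negate → [9]
10     → [9, 10]
rot  — needs 3 operands, stack has 2 → underflow

12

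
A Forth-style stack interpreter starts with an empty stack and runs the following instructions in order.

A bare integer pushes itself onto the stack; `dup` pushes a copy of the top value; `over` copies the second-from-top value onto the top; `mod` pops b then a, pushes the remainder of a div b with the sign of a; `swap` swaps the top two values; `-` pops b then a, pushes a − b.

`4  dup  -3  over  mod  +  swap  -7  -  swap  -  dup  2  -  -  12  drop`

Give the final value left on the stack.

4     [4]
dup   [4, 4]
-3    [4, 4, -3]
over  [4, 4, -3, 4]
mod   [4, 4, -3]
+     [4, 1]
swap  [1, 4]
-7    [1, 4, -7]
-     [1, 11]
swap  [11, 1]
-     [10]
dup   [10, 10]
2     [10, 10, 2]
-     [10, 8]
-     [2]
12    [2, 12]
drop  [2]

2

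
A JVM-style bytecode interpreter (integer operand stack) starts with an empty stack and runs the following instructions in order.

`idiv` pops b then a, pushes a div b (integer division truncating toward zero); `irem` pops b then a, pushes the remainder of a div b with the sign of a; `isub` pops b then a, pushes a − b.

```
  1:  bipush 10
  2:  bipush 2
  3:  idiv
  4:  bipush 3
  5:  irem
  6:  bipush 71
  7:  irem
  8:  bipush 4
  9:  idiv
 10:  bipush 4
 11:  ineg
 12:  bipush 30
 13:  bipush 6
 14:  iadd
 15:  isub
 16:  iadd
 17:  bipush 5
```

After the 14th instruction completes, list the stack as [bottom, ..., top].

[0, -4, 36]

bipush 10  [10]
bipush 2   [10, 2]
idiv       [5]
bipush 3   [5, 3]
irem       [2]
bipush 71  [2, 71]
irem       [2]
bipush 4   [2, 4]
idiv       [0]
bipush 4   [0, 4]
ineg       [0, -4]
bipush 30  [0, -4, 30]
bipush 6   [0, -4, 30, 6]
iadd       [0, -4, 36]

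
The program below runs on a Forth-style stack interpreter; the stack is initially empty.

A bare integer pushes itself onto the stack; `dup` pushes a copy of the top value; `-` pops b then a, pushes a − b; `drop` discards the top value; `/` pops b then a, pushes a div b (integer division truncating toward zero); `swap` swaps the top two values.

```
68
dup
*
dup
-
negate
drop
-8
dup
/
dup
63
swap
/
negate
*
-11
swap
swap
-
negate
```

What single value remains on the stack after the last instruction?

68     -> [68]
dup    -> [68, 68]
*      -> [4624]
dup    -> [4624, 4624]
-      -> [0]
negate -> [0]
drop   -> []
-8     -> [-8]
dup    -> [-8, -8]
/      -> [1]
dup    -> [1, 1]
63     -> [1, 1, 63]
swap   -> [1, 63, 1]
/      -> [1, 63]
negate -> [1, -63]
*      -> [-63]
-11    -> [-63, -11]
swap   -> [-11, -63]
swap   -> [-63, -11]
-      -> [-52]
negate -> [52]

52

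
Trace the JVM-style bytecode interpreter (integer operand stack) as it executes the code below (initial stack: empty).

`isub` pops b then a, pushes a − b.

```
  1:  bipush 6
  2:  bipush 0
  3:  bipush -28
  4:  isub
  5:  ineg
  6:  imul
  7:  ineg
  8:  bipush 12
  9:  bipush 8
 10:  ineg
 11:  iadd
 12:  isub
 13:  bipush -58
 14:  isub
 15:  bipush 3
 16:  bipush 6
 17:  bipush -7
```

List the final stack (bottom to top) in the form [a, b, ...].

[222, 3, 6, -7]

bipush 6   → [6]
bipush 0   → [6, 0]
bipush -28 → [6, 0, -28]
isub       → [6, 28]
ineg       → [6, -28]
imul       → [-168]
ineg       → [168]
bipush 12  → [168, 12]
bipush 8   → [168, 12, 8]
ineg       → [168, 12, -8]
iadd       → [168, 4]
isub       → [164]
bipush -58 → [164, -58]
isub       → [222]
bipush 3   → [222, 3]
bipush 6   → [222, 3, 6]
bipush -7  → [222, 3, 6, -7]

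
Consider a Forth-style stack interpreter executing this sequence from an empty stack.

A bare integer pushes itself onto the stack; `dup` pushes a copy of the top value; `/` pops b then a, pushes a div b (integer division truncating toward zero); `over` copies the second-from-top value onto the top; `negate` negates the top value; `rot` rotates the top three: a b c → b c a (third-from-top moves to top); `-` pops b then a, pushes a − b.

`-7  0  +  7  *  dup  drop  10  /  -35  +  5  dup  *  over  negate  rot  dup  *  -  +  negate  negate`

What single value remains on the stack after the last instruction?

-7     → -7
0      → -7 0
+      → -7
7      → -7 7
*      → -49
dup    → -49 -49
drop   → -49
10     → -49 10
/      → -4
-35    → -4 -35
+      → -39
5      → -39 5
dup    → -39 5 5
*      → -39 25
over   → -39 25 -39
negate → -39 25 39
rot    → 25 39 -39
dup    → 25 39 -39 -39
*      → 25 39 1521
-      → 25 -1482
+      → -1457
negate → 1457
negate → -1457

-1457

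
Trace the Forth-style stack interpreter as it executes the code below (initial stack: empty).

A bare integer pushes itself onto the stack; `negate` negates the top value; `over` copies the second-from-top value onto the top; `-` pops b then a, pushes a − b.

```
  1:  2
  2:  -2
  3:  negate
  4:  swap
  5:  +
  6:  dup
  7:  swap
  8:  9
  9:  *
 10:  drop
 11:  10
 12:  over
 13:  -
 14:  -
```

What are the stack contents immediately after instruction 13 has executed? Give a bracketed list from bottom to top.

[4, 6]

2       [2]
-2      [2, -2]
negate  [2, 2]
swap    [2, 2]
+       [4]
dup     [4, 4]
swap    [4, 4]
9       [4, 4, 9]
*       [4, 36]
drop    [4]
10      [4, 10]
over    [4, 10, 4]
-       [4, 6]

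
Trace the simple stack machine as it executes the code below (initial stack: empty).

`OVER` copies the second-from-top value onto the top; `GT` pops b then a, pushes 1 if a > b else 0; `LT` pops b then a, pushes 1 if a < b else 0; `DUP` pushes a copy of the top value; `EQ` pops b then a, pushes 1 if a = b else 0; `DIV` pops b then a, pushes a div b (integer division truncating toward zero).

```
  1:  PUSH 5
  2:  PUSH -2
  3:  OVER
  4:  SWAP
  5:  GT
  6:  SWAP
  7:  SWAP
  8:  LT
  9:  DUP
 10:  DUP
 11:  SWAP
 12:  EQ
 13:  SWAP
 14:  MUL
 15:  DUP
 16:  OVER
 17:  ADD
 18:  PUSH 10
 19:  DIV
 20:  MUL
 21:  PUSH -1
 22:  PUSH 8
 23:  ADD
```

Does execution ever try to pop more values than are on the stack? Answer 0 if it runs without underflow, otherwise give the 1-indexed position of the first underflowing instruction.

PUSH 5  -> [5]
PUSH -2 -> [5, -2]
OVER    -> [5, -2, 5]
SWAP    -> [5, 5, -2]
GT      -> [5, 1]
SWAP    -> [1, 5]
SWAP    -> [5, 1]
LT      -> [0]
DUP     -> [0, 0]
DUP     -> [0, 0, 0]
SWAP    -> [0, 0, 0]
EQ      -> [0, 1]
SWAP    -> [1, 0]
MUL     -> [0]
DUP     -> [0, 0]
OVER    -> [0, 0, 0]
ADD     -> [0, 0]
PUSH 10 -> [0, 0, 10]
DIV     -> [0, 0]
MUL     -> [0]
PUSH -1 -> [0, -1]
PUSH 8  -> [0, -1, 8]
ADD     -> [0, 7]

0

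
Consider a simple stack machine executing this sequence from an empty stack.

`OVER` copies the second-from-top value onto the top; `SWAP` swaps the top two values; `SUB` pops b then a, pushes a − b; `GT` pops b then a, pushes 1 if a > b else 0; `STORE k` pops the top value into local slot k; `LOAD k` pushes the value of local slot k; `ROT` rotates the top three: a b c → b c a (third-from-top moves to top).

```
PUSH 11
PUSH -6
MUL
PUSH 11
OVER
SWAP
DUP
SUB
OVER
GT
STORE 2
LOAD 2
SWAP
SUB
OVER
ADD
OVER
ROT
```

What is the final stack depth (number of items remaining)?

PUSH 11 -> 11
PUSH -6 -> 11 -6
MUL     -> -66
PUSH 11 -> -66 11
OVER    -> -66 11 -66
SWAP    -> -66 -66 11
DUP     -> -66 -66 11 11
SUB     -> -66 -66 0
OVER    -> -66 -66 0 -66
GT      -> -66 -66 1
STORE 2 -> -66 -66
LOAD 2  -> -66 -66 1
SWAP    -> -66 1 -66
SUB     -> -66 67
OVER    -> -66 67 -66
ADD     -> -66 1
OVER    -> -66 1 -66
ROT     -> 1 -66 -66

3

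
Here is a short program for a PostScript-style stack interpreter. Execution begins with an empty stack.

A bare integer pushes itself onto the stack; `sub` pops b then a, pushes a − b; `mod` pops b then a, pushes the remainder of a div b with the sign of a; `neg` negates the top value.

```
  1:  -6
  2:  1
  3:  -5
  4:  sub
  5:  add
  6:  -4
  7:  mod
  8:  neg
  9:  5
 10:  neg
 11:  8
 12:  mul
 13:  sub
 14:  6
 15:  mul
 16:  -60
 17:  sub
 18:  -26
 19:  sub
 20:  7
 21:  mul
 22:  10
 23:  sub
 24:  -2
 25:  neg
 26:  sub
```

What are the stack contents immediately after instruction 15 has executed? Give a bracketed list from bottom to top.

-6  → [-6]
1   → [-6, 1]
-5  → [-6, 1, -5]
sub → [-6, 6]
add → [0]
-4  → [0, -4]
mod → [0]
neg → [0]
5   → [0, 5]
neg → [0, -5]
8   → [0, -5, 8]
mul → [0, -40]
sub → [40]
6   → [40, 6]
mul → [240]

[240]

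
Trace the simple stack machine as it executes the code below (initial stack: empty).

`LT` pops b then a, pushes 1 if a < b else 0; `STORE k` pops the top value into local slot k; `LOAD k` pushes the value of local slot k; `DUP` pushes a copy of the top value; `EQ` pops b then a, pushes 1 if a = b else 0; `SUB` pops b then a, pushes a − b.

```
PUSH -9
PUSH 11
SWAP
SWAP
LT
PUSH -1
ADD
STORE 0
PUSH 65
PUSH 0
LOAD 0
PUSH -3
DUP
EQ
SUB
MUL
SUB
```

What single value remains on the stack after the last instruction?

65

PUSH -9 -> [-9]
PUSH 11 -> [-9, 11]
SWAP    -> [11, -9]
SWAP    -> [-9, 11]
LT      -> [1]
PUSH -1 -> [1, -1]
ADD     -> [0]
STORE 0 -> []
PUSH 65 -> [65]
PUSH 0  -> [65, 0]
LOAD 0  -> [65, 0, 0]
PUSH -3 -> [65, 0, 0, -3]
DUP     -> [65, 0, 0, -3, -3]
EQ      -> [65, 0, 0, 1]
SUB     -> [65, 0, -1]
MUL     -> [65, 0]
SUB     -> [65]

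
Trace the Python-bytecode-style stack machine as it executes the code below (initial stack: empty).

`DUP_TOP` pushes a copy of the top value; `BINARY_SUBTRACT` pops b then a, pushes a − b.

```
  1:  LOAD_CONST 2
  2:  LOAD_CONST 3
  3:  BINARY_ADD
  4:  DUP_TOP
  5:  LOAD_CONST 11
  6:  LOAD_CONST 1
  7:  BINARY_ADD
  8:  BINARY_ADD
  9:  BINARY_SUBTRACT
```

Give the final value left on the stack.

LOAD_CONST 2     [2]
LOAD_CONST 3     [2, 3]
BINARY_ADD       [5]
DUP_TOP          [5, 5]
LOAD_CONST 11    [5, 5, 11]
LOAD_CONST 1     [5, 5, 11, 1]
BINARY_ADD       [5, 5, 12]
BINARY_ADD       [5, 17]
BINARY_SUBTRACT  [-12]

-12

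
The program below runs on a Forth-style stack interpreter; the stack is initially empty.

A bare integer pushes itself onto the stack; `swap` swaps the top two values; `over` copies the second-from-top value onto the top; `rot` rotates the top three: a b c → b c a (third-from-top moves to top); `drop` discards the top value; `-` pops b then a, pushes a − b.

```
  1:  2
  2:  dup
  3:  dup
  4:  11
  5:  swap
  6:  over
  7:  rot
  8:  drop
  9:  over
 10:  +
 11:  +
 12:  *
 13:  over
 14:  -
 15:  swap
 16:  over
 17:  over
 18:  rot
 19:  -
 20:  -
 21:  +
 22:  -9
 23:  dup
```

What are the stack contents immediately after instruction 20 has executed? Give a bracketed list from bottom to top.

2    → 2
dup  → 2 2
dup  → 2 2 2
11   → 2 2 2 11
swap → 2 2 11 2
over → 2 2 11 2 11
rot  → 2 2 2 11 11
drop → 2 2 2 11
over → 2 2 2 11 2
+    → 2 2 2 13
+    → 2 2 15
*    → 2 30
over → 2 30 2
-    → 2 28
swap → 28 2
over → 28 2 28
over → 28 2 28 2
rot  → 28 28 2 2
-    → 28 28 0
-    → 28 28

[28, 28]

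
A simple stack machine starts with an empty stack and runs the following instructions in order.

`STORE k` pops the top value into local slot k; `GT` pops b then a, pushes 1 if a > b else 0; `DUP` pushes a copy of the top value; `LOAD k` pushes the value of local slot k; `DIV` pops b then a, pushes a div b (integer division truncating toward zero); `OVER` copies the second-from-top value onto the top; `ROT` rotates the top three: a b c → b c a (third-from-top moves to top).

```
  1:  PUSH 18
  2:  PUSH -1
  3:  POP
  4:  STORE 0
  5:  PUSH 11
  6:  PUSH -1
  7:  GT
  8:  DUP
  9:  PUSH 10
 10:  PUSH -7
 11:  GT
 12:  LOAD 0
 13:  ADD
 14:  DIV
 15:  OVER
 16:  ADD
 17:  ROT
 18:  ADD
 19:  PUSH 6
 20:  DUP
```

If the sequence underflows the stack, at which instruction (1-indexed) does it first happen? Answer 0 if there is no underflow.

PUSH 18 -> 18
PUSH -1 -> 18 -1
POP     -> 18
STORE 0 -> (empty)
PUSH 11 -> 11
PUSH -1 -> 11 -1
GT      -> 1
DUP     -> 1 1
PUSH 10 -> 1 1 10
PUSH -7 -> 1 1 10 -7
GT      -> 1 1 1
LOAD 0  -> 1 1 1 18
ADD     -> 1 1 19
DIV     -> 1 0
OVER    -> 1 0 1
ADD     -> 1 1
ROT  — needs 3 operands, stack has 2 → underflow

17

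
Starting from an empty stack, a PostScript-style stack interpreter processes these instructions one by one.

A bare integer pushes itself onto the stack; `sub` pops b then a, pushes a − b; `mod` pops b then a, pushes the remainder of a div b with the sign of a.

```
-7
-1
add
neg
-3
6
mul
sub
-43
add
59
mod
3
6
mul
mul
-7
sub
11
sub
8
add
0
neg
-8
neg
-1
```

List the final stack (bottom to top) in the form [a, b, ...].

[-302, 0, 8, -1]

-7  : [-7]
-1  : [-7, -1]
add : [-8]
neg : [8]
-3  : [8, -3]
6   : [8, -3, 6]
mul : [8, -18]
sub : [26]
-43 : [26, -43]
add : [-17]
59  : [-17, 59]
mod : [-17]
3   : [-17, 3]
6   : [-17, 3, 6]
mul : [-17, 18]
mul : [-306]
-7  : [-306, -7]
sub : [-299]
11  : [-299, 11]
sub : [-310]
8   : [-310, 8]
add : [-302]
0   : [-302, 0]
neg : [-302, 0]
-8  : [-302, 0, -8]
neg : [-302, 0, 8]
-1  : [-302, 0, 8, -1]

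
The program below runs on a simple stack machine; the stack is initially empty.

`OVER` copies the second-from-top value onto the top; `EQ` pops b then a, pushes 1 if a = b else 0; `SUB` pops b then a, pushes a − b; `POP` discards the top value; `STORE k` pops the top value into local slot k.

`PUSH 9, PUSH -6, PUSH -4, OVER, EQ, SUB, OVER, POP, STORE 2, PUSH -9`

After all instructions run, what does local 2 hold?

PUSH 9  → 9
PUSH -6 → 9 -6
PUSH -4 → 9 -6 -4
OVER    → 9 -6 -4 -6
EQ      → 9 -6 0
SUB     → 9 -6
OVER    → 9 -6 9
POP     → 9 -6
STORE 2 → 9
PUSH -9 → 9 -9

-6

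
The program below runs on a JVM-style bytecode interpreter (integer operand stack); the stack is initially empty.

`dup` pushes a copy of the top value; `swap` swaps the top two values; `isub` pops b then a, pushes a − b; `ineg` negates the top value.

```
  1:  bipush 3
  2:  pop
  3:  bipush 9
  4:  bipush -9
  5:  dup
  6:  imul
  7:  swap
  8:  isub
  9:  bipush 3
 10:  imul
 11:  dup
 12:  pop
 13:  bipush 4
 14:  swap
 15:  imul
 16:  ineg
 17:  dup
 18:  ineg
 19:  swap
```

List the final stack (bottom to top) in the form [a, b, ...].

bipush 3  → 3
pop       → (empty)
bipush 9  → 9
bipush -9 → 9 -9
dup       → 9 -9 -9
imul      → 9 81
swap      → 81 9
isub      → 72
bipush 3  → 72 3
imul      → 216
dup       → 216 216
pop       → 216
bipush 4  → 216 4
swap      → 4 216
imul      → 864
ineg      → -864
dup       → -864 -864
ineg      → -864 864
swap      → 864 -864

[864, -864]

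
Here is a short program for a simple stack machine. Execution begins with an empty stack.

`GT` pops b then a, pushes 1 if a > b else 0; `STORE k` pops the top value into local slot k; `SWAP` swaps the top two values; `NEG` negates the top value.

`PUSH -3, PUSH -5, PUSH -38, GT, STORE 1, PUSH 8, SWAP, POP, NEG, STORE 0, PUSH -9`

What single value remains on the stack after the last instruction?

PUSH -3  → [-3]
PUSH -5  → [-3, -5]
PUSH -38 → [-3, -5, -38]
GT       → [-3, 1]
STORE 1  → [-3]
PUSH 8   → [-3, 8]
SWAP     → [8, -3]
POP      → [8]
NEG      → [-8]
STORE 0  → []
PUSH -9  → [-9]

-9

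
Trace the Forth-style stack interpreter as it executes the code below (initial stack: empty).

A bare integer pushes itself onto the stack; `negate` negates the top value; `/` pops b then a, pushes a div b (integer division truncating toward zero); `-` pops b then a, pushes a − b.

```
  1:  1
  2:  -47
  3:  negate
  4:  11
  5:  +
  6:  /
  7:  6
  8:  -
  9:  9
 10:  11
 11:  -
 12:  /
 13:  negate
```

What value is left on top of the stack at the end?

-3

1      → 1
-47    → 1 -47
negate → 1 47
11     → 1 47 11
+      → 1 58
/      → 0
6      → 0 6
-      → -6
9      → -6 9
11     → -6 9 11
-      → -6 -2
/      → 3
negate → -3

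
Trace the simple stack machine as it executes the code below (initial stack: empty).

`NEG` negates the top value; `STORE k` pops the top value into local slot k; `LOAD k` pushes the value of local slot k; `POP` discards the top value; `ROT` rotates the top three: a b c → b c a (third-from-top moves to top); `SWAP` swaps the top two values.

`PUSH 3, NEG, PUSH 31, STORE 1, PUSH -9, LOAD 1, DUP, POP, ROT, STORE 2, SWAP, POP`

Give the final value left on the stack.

31

PUSH 3   3
NEG      -3
PUSH 31  -3 31
STORE 1  -3
PUSH -9  -3 -9
LOAD 1   -3 -9 31
DUP      -3 -9 31 31
POP      -3 -9 31
ROT      -9 31 -3
STORE 2  -9 31
SWAP     31 -9
POP      31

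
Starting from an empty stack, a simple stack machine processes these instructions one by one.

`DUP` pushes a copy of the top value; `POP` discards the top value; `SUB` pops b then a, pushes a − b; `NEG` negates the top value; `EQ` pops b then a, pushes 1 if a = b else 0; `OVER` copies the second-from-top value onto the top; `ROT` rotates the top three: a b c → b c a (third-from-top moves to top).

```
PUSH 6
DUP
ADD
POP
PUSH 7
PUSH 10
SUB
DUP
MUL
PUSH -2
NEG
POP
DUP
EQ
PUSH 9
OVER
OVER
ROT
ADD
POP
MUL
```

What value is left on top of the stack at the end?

PUSH 6  → [6]
DUP     → [6, 6]
ADD     → [12]
POP     → []
PUSH 7  → [7]
PUSH 10 → [7, 10]
SUB     → [-3]
DUP     → [-3, -3]
MUL     → [9]
PUSH -2 → [9, -2]
NEG     → [9, 2]
POP     → [9]
DUP     → [9, 9]
EQ      → [1]
PUSH 9  → [1, 9]
OVER    → [1, 9, 1]
OVER    → [1, 9, 1, 9]
ROT     → [1, 1, 9, 9]
ADD     → [1, 1, 18]
POP     → [1, 1]
MUL     → [1]

1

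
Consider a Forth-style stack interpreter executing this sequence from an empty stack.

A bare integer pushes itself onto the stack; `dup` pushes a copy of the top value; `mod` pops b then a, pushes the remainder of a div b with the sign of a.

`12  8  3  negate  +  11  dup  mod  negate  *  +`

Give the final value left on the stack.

12     → 12
8      → 12 8
3      → 12 8 3
negate → 12 8 -3
+      → 12 5
11     → 12 5 11
dup    → 12 5 11 11
mod    → 12 5 0
negate → 12 5 0
*      → 12 0
+      → 12

12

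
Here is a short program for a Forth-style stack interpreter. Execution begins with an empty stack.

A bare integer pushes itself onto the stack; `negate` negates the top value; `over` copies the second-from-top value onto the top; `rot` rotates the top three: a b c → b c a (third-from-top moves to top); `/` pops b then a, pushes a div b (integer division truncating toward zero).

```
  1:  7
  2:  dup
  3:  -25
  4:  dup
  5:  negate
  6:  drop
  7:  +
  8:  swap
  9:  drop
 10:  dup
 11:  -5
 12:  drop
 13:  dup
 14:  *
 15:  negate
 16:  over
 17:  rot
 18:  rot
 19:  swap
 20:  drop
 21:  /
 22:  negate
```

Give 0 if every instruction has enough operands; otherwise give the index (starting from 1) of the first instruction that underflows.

0

7      : 7
dup    : 7 7
-25    : 7 7 -25
dup    : 7 7 -25 -25
negate : 7 7 -25 25
drop   : 7 7 -25
+      : 7 -18
swap   : -18 7
drop   : -18
dup    : -18 -18
-5     : -18 -18 -5
drop   : -18 -18
dup    : -18 -18 -18
*      : -18 324
negate : -18 -324
over   : -18 -324 -18
rot    : -324 -18 -18
rot    : -18 -18 -324
swap   : -18 -324 -18
drop   : -18 -324
/      : 0
negate : 0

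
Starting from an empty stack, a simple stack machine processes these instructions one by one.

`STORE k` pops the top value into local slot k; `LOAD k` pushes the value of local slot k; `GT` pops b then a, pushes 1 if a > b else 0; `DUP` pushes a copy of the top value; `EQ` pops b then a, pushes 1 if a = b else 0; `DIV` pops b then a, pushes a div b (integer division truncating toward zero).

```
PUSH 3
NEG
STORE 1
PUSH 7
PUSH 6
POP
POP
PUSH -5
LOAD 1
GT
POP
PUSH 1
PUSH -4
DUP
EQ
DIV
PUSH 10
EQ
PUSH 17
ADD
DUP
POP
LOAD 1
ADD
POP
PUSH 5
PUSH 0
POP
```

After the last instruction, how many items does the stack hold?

1

PUSH 3  -> 3
NEG     -> -3
STORE 1 -> (empty)
PUSH 7  -> 7
PUSH 6  -> 7 6
POP     -> 7
POP     -> (empty)
PUSH -5 -> -5
LOAD 1  -> -5 -3
GT      -> 0
POP     -> (empty)
PUSH 1  -> 1
PUSH -4 -> 1 -4
DUP     -> 1 -4 -4
EQ      -> 1 1
DIV     -> 1
PUSH 10 -> 1 10
EQ      -> 0
PUSH 17 -> 0 17
ADD     -> 17
DUP     -> 17 17
POP     -> 17
LOAD 1  -> 17 -3
ADD     -> 14
POP     -> (empty)
PUSH 5  -> 5
PUSH 0  -> 5 0
POP     -> 5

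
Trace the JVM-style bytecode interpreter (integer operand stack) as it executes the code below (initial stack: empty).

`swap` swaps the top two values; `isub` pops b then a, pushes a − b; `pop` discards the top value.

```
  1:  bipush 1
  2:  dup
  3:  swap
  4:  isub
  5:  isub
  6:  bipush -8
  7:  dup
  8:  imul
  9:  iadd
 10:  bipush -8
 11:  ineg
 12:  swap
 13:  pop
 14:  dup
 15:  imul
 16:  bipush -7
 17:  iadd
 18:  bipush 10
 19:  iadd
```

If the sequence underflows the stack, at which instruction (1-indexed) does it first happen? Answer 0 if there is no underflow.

5

bipush 1  1
dup       1 1
swap      1 1
isub      0
isub  — needs 2 operands, stack has 1 → underflow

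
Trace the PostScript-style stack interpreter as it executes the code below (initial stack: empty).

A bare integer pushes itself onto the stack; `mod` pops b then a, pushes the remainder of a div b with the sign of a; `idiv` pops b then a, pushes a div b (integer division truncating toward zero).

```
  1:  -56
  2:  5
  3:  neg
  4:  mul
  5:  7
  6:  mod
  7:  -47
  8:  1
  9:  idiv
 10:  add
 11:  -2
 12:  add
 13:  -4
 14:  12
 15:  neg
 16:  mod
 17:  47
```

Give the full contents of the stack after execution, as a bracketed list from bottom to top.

-56  → [-56]
5    → [-56, 5]
neg  → [-56, -5]
mul  → [280]
7    → [280, 7]
mod  → [0]
-47  → [0, -47]
1    → [0, -47, 1]
idiv → [0, -47]
add  → [-47]
-2   → [-47, -2]
add  → [-49]
-4   → [-49, -4]
12   → [-49, -4, 12]
neg  → [-49, -4, -12]
mod  → [-49, -4]
47   → [-49, -4, 47]

[-49, -4, 47]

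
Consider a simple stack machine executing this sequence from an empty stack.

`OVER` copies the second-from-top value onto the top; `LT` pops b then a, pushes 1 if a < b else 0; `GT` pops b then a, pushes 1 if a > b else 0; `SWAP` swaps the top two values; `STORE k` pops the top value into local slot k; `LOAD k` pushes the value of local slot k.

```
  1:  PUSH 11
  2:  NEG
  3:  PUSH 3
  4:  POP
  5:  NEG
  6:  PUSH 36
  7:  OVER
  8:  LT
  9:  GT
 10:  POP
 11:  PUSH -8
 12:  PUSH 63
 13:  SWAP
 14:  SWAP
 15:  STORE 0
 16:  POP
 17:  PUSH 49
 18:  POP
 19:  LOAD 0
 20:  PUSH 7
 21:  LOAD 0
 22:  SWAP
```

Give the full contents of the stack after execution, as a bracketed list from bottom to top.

[63, 63, 7]

PUSH 11 : 11
NEG     : -11
PUSH 3  : -11 3
POP     : -11
NEG     : 11
PUSH 36 : 11 36
OVER    : 11 36 11
LT      : 11 0
GT      : 1
POP     : (empty)
PUSH -8 : -8
PUSH 63 : -8 63
SWAP    : 63 -8
SWAP    : -8 63
STORE 0 : -8
POP     : (empty)
PUSH 49 : 49
POP     : (empty)
LOAD 0  : 63
PUSH 7  : 63 7
LOAD 0  : 63 7 63
SWAP    : 63 63 7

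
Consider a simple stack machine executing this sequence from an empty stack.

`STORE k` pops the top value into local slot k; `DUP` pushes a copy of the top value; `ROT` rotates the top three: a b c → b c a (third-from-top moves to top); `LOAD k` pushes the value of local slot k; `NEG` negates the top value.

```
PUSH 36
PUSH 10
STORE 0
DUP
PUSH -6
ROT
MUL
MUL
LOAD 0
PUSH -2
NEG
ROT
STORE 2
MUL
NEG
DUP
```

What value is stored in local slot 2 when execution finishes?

PUSH 36 : 36
PUSH 10 : 36 10
STORE 0 : 36
DUP     : 36 36
PUSH -6 : 36 36 -6
ROT     : 36 -6 36
MUL     : 36 -216
MUL     : -7776
LOAD 0  : -7776 10
PUSH -2 : -7776 10 -2
NEG     : -7776 10 2
ROT     : 10 2 -7776
STORE 2 : 10 2
MUL     : 20
NEG     : -20
DUP     : -20 -20

-7776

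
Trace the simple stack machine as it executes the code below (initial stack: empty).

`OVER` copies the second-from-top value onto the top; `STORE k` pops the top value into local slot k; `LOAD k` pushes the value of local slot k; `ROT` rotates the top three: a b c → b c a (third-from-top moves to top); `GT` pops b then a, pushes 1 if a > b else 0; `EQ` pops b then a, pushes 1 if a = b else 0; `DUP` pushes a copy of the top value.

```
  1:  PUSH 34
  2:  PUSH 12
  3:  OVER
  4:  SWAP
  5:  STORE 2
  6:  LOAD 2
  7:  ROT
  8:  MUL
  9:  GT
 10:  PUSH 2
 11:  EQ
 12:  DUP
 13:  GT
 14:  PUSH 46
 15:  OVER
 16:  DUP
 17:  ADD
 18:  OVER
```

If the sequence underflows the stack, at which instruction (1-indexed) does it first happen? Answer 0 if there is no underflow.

0

PUSH 34  [34]
PUSH 12  [34, 12]
OVER     [34, 12, 34]
SWAP     [34, 34, 12]
STORE 2  [34, 34]
LOAD 2   [34, 34, 12]
ROT      [34, 12, 34]
MUL      [34, 408]
GT       [0]
PUSH 2   [0, 2]
EQ       [0]
DUP      [0, 0]
GT       [0]
PUSH 46  [0, 46]
OVER     [0, 46, 0]
DUP      [0, 46, 0, 0]
ADD      [0, 46, 0]
OVER     [0, 46, 0, 46]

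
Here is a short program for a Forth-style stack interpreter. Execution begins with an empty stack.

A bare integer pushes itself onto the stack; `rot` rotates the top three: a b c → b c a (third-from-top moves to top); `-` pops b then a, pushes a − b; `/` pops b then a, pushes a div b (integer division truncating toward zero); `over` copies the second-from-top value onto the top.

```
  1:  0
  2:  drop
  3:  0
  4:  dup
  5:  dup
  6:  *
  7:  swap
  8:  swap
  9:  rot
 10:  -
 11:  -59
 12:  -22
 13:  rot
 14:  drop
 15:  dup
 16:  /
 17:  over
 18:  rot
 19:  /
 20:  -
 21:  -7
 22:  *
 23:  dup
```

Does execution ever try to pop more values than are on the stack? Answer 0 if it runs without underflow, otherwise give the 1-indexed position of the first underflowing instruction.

0     0
drop  (empty)
0     0
dup   0 0
dup   0 0 0
*     0 0
swap  0 0
swap  0 0
rot  — needs 3 operands, stack has 2 → underflow

9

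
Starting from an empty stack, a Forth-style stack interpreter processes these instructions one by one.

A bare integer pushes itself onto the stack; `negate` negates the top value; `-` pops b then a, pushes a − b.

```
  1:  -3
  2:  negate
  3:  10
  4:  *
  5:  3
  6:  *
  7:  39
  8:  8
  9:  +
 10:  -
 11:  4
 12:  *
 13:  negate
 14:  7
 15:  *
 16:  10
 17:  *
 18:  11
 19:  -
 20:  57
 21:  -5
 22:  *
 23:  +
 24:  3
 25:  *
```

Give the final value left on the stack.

-3      -3
negate  3
10      3 10
*       30
3       30 3
*       90
39      90 39
8       90 39 8
+       90 47
-       43
4       43 4
*       172
negate  -172
7       -172 7
*       -1204
10      -1204 10
*       -12040
11      -12040 11
-       -12051
57      -12051 57
-5      -12051 57 -5
*       -12051 -285
+       -12336
3       -12336 3
*       -37008

-37008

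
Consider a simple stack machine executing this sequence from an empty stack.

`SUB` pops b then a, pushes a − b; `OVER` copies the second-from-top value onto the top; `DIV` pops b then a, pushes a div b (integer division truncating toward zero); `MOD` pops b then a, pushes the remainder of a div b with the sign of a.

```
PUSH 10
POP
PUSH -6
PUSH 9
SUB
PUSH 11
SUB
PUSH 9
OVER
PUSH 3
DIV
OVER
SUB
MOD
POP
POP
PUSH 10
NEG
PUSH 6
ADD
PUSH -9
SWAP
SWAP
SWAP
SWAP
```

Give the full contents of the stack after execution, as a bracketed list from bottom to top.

[-4, -9]

PUSH 10 -> [10]
POP     -> []
PUSH -6 -> [-6]
PUSH 9  -> [-6, 9]
SUB     -> [-15]
PUSH 11 -> [-15, 11]
SUB     -> [-26]
PUSH 9  -> [-26, 9]
OVER    -> [-26, 9, -26]
PUSH 3  -> [-26, 9, -26, 3]
DIV     -> [-26, 9, -8]
OVER    -> [-26, 9, -8, 9]
SUB     -> [-26, 9, -17]
MOD     -> [-26, 9]
POP     -> [-26]
POP     -> []
PUSH 10 -> [10]
NEG     -> [-10]
PUSH 6  -> [-10, 6]
ADD     -> [-4]
PUSH -9 -> [-4, -9]
SWAP    -> [-9, -4]
SWAP    -> [-4, -9]
SWAP    -> [-9, -4]
SWAP    -> [-4, -9]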